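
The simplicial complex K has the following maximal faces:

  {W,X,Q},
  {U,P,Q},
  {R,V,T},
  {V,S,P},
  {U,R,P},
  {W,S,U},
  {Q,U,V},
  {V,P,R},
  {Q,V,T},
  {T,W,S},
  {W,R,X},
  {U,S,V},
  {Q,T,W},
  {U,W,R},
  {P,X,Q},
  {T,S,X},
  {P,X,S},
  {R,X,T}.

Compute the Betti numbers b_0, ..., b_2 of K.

b_0 = 1, b_1 = 1, b_2 = 0.

Fix the vertex order P < Q < R < S < T < U < V < W < X and write every simplex with vertices in increasing order. Then dim K = 2 and the simplices of K are:

  0-simplices (9): P, Q, R, S, T, U, V, W, X
  1-simplices (27): PQ, PR, PS, PU, PV, PX, QT, QU, QV, QW, QX, RT, RU, RV, RW, RX, ST, SU, SV, SW, SX, TV, TW, TX, UV, UW, WX
  2-simplices (18): PQU, PQX, PRU, PRV, PSV, PSX, QTV, QTW, QUV, QWX, RTV, RTX, RUW, RWX, STW, STX, SUV, SUW

so the chain groups are C_0 ≅ Z^9, C_1 ≅ Z^27, C_2 ≅ Z^18.

∂_1: C_1 → C_0 is given by ∂[p,q] = [q] − [p]. For instance
  ∂RX = X − R.
The 9×27 boundary matrix has rank 8 and Smith normal form diag(1,1,1,1,1,1,1,1).

Boundary ∂_2: C_2 → C_1 acts by ∂[p,q,r] = [q,r] − [p,r] + [p,q]. For instance
  ∂QWX = WX − QX + QW,
  ∂STW = TW − SW + ST.
As a 27×18 matrix over Z this has rank 18, with invariant factors (1,1,1,1,1,1,1,1,1,1,1,1,1,1,1,1,1,2).

Computing H_k = (kernel of ∂_k) / (image of ∂_{k+1}):

  H_0: rank C_0 − rank ∂_1 = 9 − 8 = 1, and the invariant factors of ∂_1 are all 1, so H_0 ≅ Z.
  H_1: rank ker ∂_1 − rank ∂_2 = (27 − 8) − 18 = 1, and ∂_2 has invariant factor 2 > 1, so H_1 ≅ Z ⊕ Z/2.
  H_2: rank ker ∂_2 − rank ∂_3 = (18 − 18) − 0 = 0, and there is no ∂_3, so H_2 ≅ 0.

As a check, the Euler characteristic is 9 − 27 + 18 = 0, which agrees with 1 − 1 + 0 = 0.

Hence the Betti numbers are b_0 = 1, b_1 = 1, b_2 = 0.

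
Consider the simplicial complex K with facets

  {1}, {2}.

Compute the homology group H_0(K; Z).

Fix the vertex order 1 < 2 and write every simplex with vertices in increasing order. Then dim K = 0 and the simplices of K are:

  0-simplices (2): [1], [2]

so the chain groups are C_0 ≅ Z^2.

Reading off H_k = ker ∂_k / im ∂_{k+1}:

  H_0: rank C_0 − rank ∂_1 = 2 − 0 = 2, and there is no ∂_1, so H_0 ≅ Z^2.

H_0 ≅ Z^2.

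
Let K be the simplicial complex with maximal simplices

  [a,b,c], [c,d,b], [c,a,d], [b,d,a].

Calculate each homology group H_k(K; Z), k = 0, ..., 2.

H_0 ≅ Z,  H_1 = 0,  H_2 ≅ Z.

We work with the vertex ordering a < b < c < d. The simplices of K, each written with vertices in increasing order, are:

  0-simplices (4): a, b, c, d
  1-simplices (6): ab, ac, ad, bc, bd, cd
  2-simplices (4): abc, abd, acd, bcd

Hence C_0 ≅ Z^4, C_1 ≅ Z^6, C_2 ≅ Z^4.

Boundary ∂_1: C_1 → C_0 is given by ∂[p,q] = [q] − [p]. For instance
  ∂bd = d − b.
The 4×6 boundary matrix has rank 3 and Smith normal form diag(1,1,1).

The boundary map ∂_2: C_2 → C_1 sends each 2-simplex [p,q,r] to [q,r] − [p,r] + [p,q]. For instance
  ∂abc = bc − ac + ab,
  ∂acd = cd − ad + ac.
The resulting 6×4 matrix has rank 3, and its Smith normal form has invariant factors (1,1,1).

Now H_k = ker ∂_k / im ∂_{k+1}, so:

  H_0: rank C_0 − rank ∂_1 = 4 − 3 = 1, and the invariant factors of ∂_1 are all 1, so H_0 = Z.
  H_1: rank ker ∂_1 − rank ∂_2 = (6 − 3) − 3 = 0, and the invariant factors of ∂_2 are all 1, so H_1 = 0.
  H_2: rank ker ∂_2 − rank ∂_3 = (4 − 3) − 0 = 1, and there is no ∂_3, so H_2 = Z.

As a check, the Euler characteristic is 4 − 6 + 4 = 2, which agrees with 1 − 0 + 1 = 2.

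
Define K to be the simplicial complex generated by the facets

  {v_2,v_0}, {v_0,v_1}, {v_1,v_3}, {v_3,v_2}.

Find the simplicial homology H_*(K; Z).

H_0 = Z,  H_1 = Z.

Fix the vertex order v_0 < v_1 < v_2 < v_3 and write every simplex with vertices in increasing order. Then dim K = 1 and the simplices of K are:

  0-simplices (4): [v_0], [v_1], [v_2], [v_3]
  1-simplices (4): [v_0,v_1], [v_0,v_2], [v_1,v_3], [v_2,v_3]

so the chain groups are C_0 ≅ Z^4, C_1 ≅ Z^4.

∂_1: C_1 → C_0 sends each edge [p,q] (with p < q) to q − p. For instance
  ∂[v_2,v_3] = [v_3] − [v_2].
The 4×4 boundary matrix has rank 3 and Smith normal form diag(1,1,1).

From H_k ≅ ker(∂_k) / im(∂_{k+1}) we obtain:

  H_0: rank C_0 − rank ∂_1 = 4 − 3 = 1, and the invariant factors of ∂_1 are all 1, so H_0 ≅ Z.
  H_1: rank ker ∂_1 − rank ∂_2 = (4 − 3) − 0 = 1, and there is no ∂_2, so H_1 ≅ Z.

As a check, the Euler characteristic is 4 − 4 = 0, which agrees with 1 − 1 = 0.
(K is a triangulation of the circle S^1.)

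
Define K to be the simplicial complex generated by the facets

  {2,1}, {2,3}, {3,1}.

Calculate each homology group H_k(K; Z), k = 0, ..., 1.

Fix the vertex order 1 < 2 < 3 and write every simplex with vertices in increasing order. Then dim K = 1 and the simplices of K are:

  0-simplices (3): [1], [2], [3]
  1-simplices (3): [1,2], [1,3], [2,3]

giving chain groups C_0 ≅ Z^3, C_1 ≅ Z^3.

Boundary ∂_1: C_1 → C_0 is given by ∂[p,q] = [q] − [p]. For instance
  ∂[1,3] = [3] − [1].
The 3×3 boundary matrix has rank 2 and Smith normal form diag(1,1).

Computing H_k = (kernel of ∂_k) / (image of ∂_{k+1}):

  H_0: rank C_0 − rank ∂_1 = 3 − 2 = 1, and the invariant factors of ∂_1 are all 1, so H_0 ≅ Z.
  H_1: rank ker ∂_1 − rank ∂_2 = (3 − 2) − 0 = 1, and there is no ∂_2, so H_1 ≅ Z.

H_0 = Z,  H_1 = Z.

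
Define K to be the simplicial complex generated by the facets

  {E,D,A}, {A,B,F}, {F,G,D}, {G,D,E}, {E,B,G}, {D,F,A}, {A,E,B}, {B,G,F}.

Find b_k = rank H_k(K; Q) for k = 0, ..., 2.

We work with the vertex ordering A < B < D < E < F < G. The simplices of K, each written with vertices in increasing order, are:

  0-simplices (6): A, B, D, E, F, G
  1-simplices (12): AB, AD, AE, AF, BE, BF, BG, DE, DF, DG, EG, FG
  2-simplices (8): ABE, ABF, ADE, ADF, BEG, BFG, DEG, DFG

Hence C_0 ≅ Z^6, C_1 ≅ Z^12, C_2 ≅ Z^8.

The boundary map ∂_1: C_1 → C_0 maps an edge to its endpoints' difference, ∂[p,q] = q − p. For instance
  ∂BE = E − B.
This gives a 6×12 integer matrix of rank 5; reducing to Smith normal form yields diagonal entries (1,1,1,1,1).

Boundary ∂_2: C_2 → C_1 maps a triangle to the signed sum of its edges. For instance
  ∂ADE = DE − AE + AD,
  ∂ABE = BE − AE + AB.
The resulting 12×8 matrix has rank 7, and its Smith normal form has invariant factors (1,1,1,1,1,1,1).

Reading off H_k = ker ∂_k / im ∂_{k+1}:

  H_0: rank C_0 − rank ∂_1 = 6 − 5 = 1, and the invariant factors of ∂_1 are all 1, so H_0 ≅ Z.
  H_1: rank ker ∂_1 − rank ∂_2 = (12 − 5) − 7 = 0, and the invariant factors of ∂_2 are all 1, so H_1 ≅ 0.
  H_2: rank ker ∂_2 − rank ∂_3 = (8 − 7) − 0 = 1, and there is no ∂_3, so H_2 ≅ Z.

(K is a triangulation of the 2-sphere S^2.)

Hence the Betti numbers are b_0 = 1, b_1 = 0, b_2 = 1.

b_0 = 1, b_1 = 0, b_2 = 1.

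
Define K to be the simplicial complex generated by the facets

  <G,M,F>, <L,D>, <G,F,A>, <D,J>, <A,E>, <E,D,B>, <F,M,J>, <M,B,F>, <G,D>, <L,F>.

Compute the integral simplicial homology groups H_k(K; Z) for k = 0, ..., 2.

H_0 ≅ Z,  H_1 ≅ Z^4,  H_2 = 0.

Order the vertices as A < B < D < E < F < G < J < L < M. Listing each simplex with vertices in this order, K has dimension 2 with simplices:

  0-simplices (9): A, B, D, E, F, G, J, L, M
  1-simplices (17): AE, AF, AG, BD, BE, BF, BM, DE, DG, DJ, DL, FG, FJ, FL, FM, GM, JM
  2-simplices (5): AFG, BDE, BFM, FGM, FJM

giving chain groups C_0 ≅ Z^9, C_1 ≅ Z^17, C_2 ≅ Z^5.

Boundary ∂_1: C_1 → C_0 maps an edge to its endpoints' difference, ∂[p,q] = q − p.
The resulting 9×17 matrix has rank 8, and its Smith normal form has invariant factors (1,1,1,1,1,1,1,1).

Boundary ∂_2: C_2 → C_1 acts by ∂[p,q,r] = [q,r] − [p,r] + [p,q]. For instance
  ∂AFG = FG − AG + AF,
  ∂FGM = GM − FM + FG.
The resulting 17×5 matrix has rank 5, and its Smith normal form has invariant factors (1,1,1,1,1).

Now H_k = ker ∂_k / im ∂_{k+1}, so:

  H_0: rank C_0 − rank ∂_1 = 9 − 8 = 1, and the invariant factors of ∂_1 are all 1, so H_0 ≅ Z.
  H_1: rank ker ∂_1 − rank ∂_2 = (17 − 8) − 5 = 4, and the invariant factors of ∂_2 are all 1, so H_1 ≅ Z^4.
  H_2: rank ker ∂_2 − rank ∂_3 = (5 − 5) − 0 = 0, and there is no ∂_3, so H_2 ≅ 0.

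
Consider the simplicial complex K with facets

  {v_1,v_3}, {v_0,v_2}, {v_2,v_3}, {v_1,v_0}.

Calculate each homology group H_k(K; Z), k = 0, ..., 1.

Fix the vertex order v_0 < v_1 < v_2 < v_3 and write every simplex with vertices in increasing order. Then dim K = 1 and the simplices of K are:

  0-simplices (4): [v_0], [v_1], [v_2], [v_3]
  1-simplices (4): [v_0,v_1], [v_0,v_2], [v_1,v_3], [v_2,v_3]

so the chain groups are C_0 ≅ Z^4, C_1 ≅ Z^4.

Boundary ∂_1: C_1 → C_0 sends each edge [p,q] (with p < q) to q − p. For instance
  ∂[v_2,v_3] = [v_3] − [v_2].
As a 4×4 matrix over Z this has rank 3, with invariant factors (1,1,1).

From H_k ≅ ker(∂_k) / im(∂_{k+1}) we obtain:

  H_0: rank C_0 − rank ∂_1 = 4 − 3 = 1, and the invariant factors of ∂_1 are all 1, so H_0 ≅ Z.
  H_1: rank ker ∂_1 − rank ∂_2 = (4 − 3) − 0 = 1, and there is no ∂_2, so H_1 ≅ Z.

As a check, the Euler characteristic is 4 − 4 = 0, which agrees with 1 − 1 = 0.
(K is a triangulation of the circle S^1.)

H_0 ≅ Z,  H_1 ≅ Z.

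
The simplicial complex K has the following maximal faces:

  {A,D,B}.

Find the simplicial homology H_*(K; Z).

H_0 ≅ Z,  H_1 = 0,  H_2 = 0.

Order the vertices as A < B < D. Listing each simplex with vertices in this order, K has dimension 2 with simplices:

  0-simplices (3): A, B, D
  1-simplices (3): AB, AD, BD
  2-simplices (1): ABD

Hence C_0 ≅ Z^3, C_1 ≅ Z^3, C_2 ≅ Z^1.

Boundary ∂_1: C_1 → C_0 sends each edge [p,q] (with p < q) to q − p.
The resulting 3×3 matrix has rank 2, and its Smith normal form has invariant factors (1,1).

The boundary map ∂_2: C_2 → C_1 acts by ∂[p,q,r] = [q,r] − [p,r] + [p,q]. For instance
  ∂ABD = BD − AD + AB.
As a 3×1 matrix over Z this has rank 1, with invariant factors (1).

From H_k ≅ ker(∂_k) / im(∂_{k+1}) we obtain:

  H_0: rank C_0 − rank ∂_1 = 3 − 2 = 1, and the invariant factors of ∂_1 are all 1, so H_0 = Z.
  H_1: rank ker ∂_1 − rank ∂_2 = (3 − 2) − 1 = 0, and the invariant factors of ∂_2 are all 1, so H_1 = 0.
  H_2: rank ker ∂_2 − rank ∂_3 = (1 − 1) − 0 = 0, and there is no ∂_3, so H_2 = 0.

As a check, the Euler characteristic is 3 − 3 + 1 = 1, which agrees with 1 − 0 + 0 = 1.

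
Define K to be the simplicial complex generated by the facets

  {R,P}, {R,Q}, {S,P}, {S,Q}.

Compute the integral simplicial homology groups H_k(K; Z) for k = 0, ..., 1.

H_0 ≅ Z,  H_1 ≅ Z.

Fix the vertex order P < Q < R < S and write every simplex with vertices in increasing order. Then dim K = 1 and the simplices of K are:

  0-simplices (4): P, Q, R, S
  1-simplices (4): PR, PS, QR, QS

so the chain groups are C_0 ≅ Z^4, C_1 ≅ Z^4.

∂_1: C_1 → C_0 sends each edge [p,q] (with p < q) to q − p. For instance
  ∂QR = R − Q.
This gives a 4×4 integer matrix of rank 3; reducing to Smith normal form yields diagonal entries (1,1,1).

Computing H_k = (kernel of ∂_k) / (image of ∂_{k+1}):

  H_0: rank C_0 − rank ∂_1 = 4 − 3 = 1, and the invariant factors of ∂_1 are all 1, so H_0 ≅ Z.
  H_1: rank ker ∂_1 − rank ∂_2 = (4 − 3) − 0 = 1, and there is no ∂_2, so H_1 ≅ Z.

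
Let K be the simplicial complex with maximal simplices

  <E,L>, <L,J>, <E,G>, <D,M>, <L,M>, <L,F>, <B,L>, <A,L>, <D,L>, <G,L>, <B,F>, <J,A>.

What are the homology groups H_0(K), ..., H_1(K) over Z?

Fix the vertex order A < B < D < E < F < G < J < L < M and write every simplex with vertices in increasing order. Then dim K = 1 and the simplices of K are:

  0-simplices (9): A, B, D, E, F, G, J, L, M
  1-simplices (12): AJ, AL, BF, BL, DL, DM, EG, EL, FL, GL, JL, LM

so the chain groups are C_0 ≅ Z^9, C_1 ≅ Z^12.

The boundary map ∂_1: C_1 → C_0 sends each edge [p,q] (with p < q) to q − p. For instance
  ∂DL = L − D.
The resulting 9×12 matrix has rank 8, and its Smith normal form has invariant factors (1,1,1,1,1,1,1,1).

Reading off H_k = ker ∂_k / im ∂_{k+1}:

  H_0: rank C_0 − rank ∂_1 = 9 − 8 = 1, and the invariant factors of ∂_1 are all 1, so H_0 ≅ Z.
  H_1: rank ker ∂_1 − rank ∂_2 = (12 − 8) − 0 = 4, and there is no ∂_2, so H_1 ≅ Z^4.

As a check, the Euler characteristic is 9 − 12 = -3, which agrees with 1 − 4 = -3.
(K is a triangulation of a wedge of 4 circles.)

H_0 ≅ Z,  H_1 ≅ Z^4.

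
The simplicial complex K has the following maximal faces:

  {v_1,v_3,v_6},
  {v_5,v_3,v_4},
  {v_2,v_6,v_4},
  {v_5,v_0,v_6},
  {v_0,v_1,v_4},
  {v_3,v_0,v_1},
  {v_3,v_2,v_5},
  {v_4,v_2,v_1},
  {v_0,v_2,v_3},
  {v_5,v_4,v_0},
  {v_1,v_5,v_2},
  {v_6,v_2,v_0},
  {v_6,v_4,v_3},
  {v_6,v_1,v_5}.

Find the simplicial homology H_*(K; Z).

H_0 ≅ Z,  H_1 ≅ Z^2,  H_2 ≅ Z.

K has 7 vertices, 21 edges, 14 triangles.
rank ∂_0 = 0, rank ∂_1 = 6 ⇒ b_0 = 7 − 0 − 6 = 1; all invariant factors of ∂_1 are 1 so no torsion. So H_0 ≅ Z.
rank ∂_1 = 6, rank ∂_2 = 13 ⇒ b_1 = 21 − 6 − 13 = 2; all invariant factors of ∂_2 are 1 so no torsion. So H_1 ≅ Z^2.
rank ∂_2 = 13, rank ∂_3 = 0 ⇒ b_2 = 14 − 13 − 0 = 1. So H_2 ≅ Z.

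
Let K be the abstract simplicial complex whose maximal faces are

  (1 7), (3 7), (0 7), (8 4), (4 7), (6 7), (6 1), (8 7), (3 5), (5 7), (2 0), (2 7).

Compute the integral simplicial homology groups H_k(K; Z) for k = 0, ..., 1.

H_0 = Z,  H_1 = Z^4.

Take the total order 0 < 1 < 2 < 3 < 4 < 5 < 6 < 7 < 8 on the vertex set. Then K (dimension 1) consists of the simplices:

  0-simplices (9): [0], [1], [2], [3], [4], [5], [6], [7], [8]
  1-simplices (12): [0,2], [0,7], [1,6], [1,7], [2,7], [3,5], [3,7], [4,7], [4,8], [5,7], [6,7], [7,8]

giving chain groups C_0 ≅ Z^9, C_1 ≅ Z^12.

∂_1: C_1 → C_0 sends each edge [p,q] (with p < q) to q − p. For instance
  ∂[6,7] = [7] − [6].
The resulting 9×12 matrix has rank 8, and its Smith normal form has invariant factors (1,1,1,1,1,1,1,1).

From H_k ≅ ker(∂_k) / im(∂_{k+1}) we obtain:

  H_0: rank C_0 − rank ∂_1 = 9 − 8 = 1, and the invariant factors of ∂_1 are all 1, so H_0 ≅ Z.
  H_1: rank ker ∂_1 − rank ∂_2 = (12 − 8) − 0 = 4, and there is no ∂_2, so H_1 ≅ Z^4.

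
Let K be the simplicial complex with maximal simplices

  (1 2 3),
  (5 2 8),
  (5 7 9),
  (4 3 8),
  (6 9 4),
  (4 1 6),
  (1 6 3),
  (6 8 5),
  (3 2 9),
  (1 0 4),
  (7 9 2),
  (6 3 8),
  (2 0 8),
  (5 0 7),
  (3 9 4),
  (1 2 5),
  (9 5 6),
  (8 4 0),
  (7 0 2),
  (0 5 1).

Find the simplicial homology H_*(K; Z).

H_0 = Z,  H_1 = Z ⊕ Z/2Z,  H_2 = 0.

Take the total order 0 < 1 < 2 < 3 < 4 < 5 < 6 < 7 < 8 < 9 on the vertex set. Then K (dimension 2) consists of the simplices:

  0-simplices (10): [0], [1], [2], [3], [4], [5], [6], [7], [8], [9]
  1-simplices (30): (30 of them)
  2-simplices (20): (20 of them)

so the chain groups are C_0 ≅ Z^10, C_1 ≅ Z^30, C_2 ≅ Z^20.

∂_1: C_1 → C_0 maps an edge to its endpoints' difference, ∂[p,q] = q − p. For instance
  ∂[3,8] = [8] − [3].
As a 10×30 matrix over Z this has rank 9, with invariant factors (1,1,1,1,1,1,1,1,1).

Boundary ∂_2: C_2 → C_1 sends each 2-simplex [p,q,r] to [q,r] − [p,r] + [p,q]. For instance
  ∂[3,4,9] = [4,9] − [3,9] + [3,4],
  ∂[0,4,8] = [4,8] − [0,8] + [0,4].
As a 30×20 matrix over Z this has rank 20, with invariant factors (1,1,1,1,1,1,1,1,1,1,1,1,1,1,1,1,1,1,1,2).

Computing H_k = (kernel of ∂_k) / (image of ∂_{k+1}):

  H_0: rank C_0 − rank ∂_1 = 10 − 9 = 1, and the invariant factors of ∂_1 are all 1, so H_0 ≅ Z.
  H_1: rank ker ∂_1 − rank ∂_2 = (30 − 9) − 20 = 1, and ∂_2 has invariant factor 2 > 1, so H_1 ≅ Z ⊕ Z/2Z.
  H_2: rank ker ∂_2 − rank ∂_3 = (20 − 20) − 0 = 0, and there is no ∂_3, so H_2 ≅ 0.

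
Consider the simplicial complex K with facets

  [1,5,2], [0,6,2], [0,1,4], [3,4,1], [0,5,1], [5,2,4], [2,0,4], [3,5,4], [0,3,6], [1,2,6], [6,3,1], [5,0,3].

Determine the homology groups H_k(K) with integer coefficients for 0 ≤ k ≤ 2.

Order the vertices as 0 < 1 < 2 < 3 < 4 < 5 < 6. Listing each simplex with vertices in this order, K has dimension 2 with simplices:

  0-simplices (7): [0], [1], [2], [3], [4], [5], [6]
  1-simplices (18): [0,1], [0,2], [0,3], [0,4], [0,5], [0,6], [1,2], [1,3], [1,4], [1,5], [1,6], [2,4], [2,5], [2,6], [3,4], [3,5], [3,6], [4,5]
  2-simplices (12): [0,1,4], [0,1,5], [0,2,4], [0,2,6], [0,3,5], [0,3,6], [1,2,5], [1,2,6], [1,3,4], [1,3,6], [2,4,5], [3,4,5]

giving chain groups C_0 ≅ Z^7, C_1 ≅ Z^18, C_2 ≅ Z^12.

The boundary map ∂_1: C_1 → C_0 maps an edge to its endpoints' difference, ∂[p,q] = q − p.
As a 7×18 matrix over Z this has rank 6, with invariant factors (1,1,1,1,1,1).

The boundary map ∂_2: C_2 → C_1 sends each 2-simplex [p,q,r] to [q,r] − [p,r] + [p,q]. For instance
  ∂[3,4,5] = [4,5] − [3,5] + [3,4],
  ∂[0,2,4] = [2,4] − [0,4] + [0,2].
The resulting 18×12 matrix has rank 12, and its Smith normal form has invariant factors (1,1,1,1,1,1,1,1,1,1,1,2).

Now H_k = ker ∂_k / im ∂_{k+1}, so:

  H_0: rank C_0 − rank ∂_1 = 7 − 6 = 1, and the invariant factors of ∂_1 are all 1, so H_0 ≅ Z.
  H_1: rank ker ∂_1 − rank ∂_2 = (18 − 6) − 12 = 0, and ∂_2 has invariant factor 2 > 1, so H_1 ≅ Z/2.
  H_2: rank ker ∂_2 − rank ∂_3 = (12 − 12) − 0 = 0, and there is no ∂_3, so H_2 ≅ 0.

(K is a triangulation of the real projective plane RP^2.)

H_0 ≅ Z,  H_1 ≅ Z/2,  H_2 = 0.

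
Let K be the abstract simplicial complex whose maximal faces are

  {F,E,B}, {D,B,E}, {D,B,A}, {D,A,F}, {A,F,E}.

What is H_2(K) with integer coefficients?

H_2 = 0.

Take the total order A < B < D < E < F on the vertex set. Then K (dimension 2) consists of the simplices:

  0-simplices (5): A, B, D, E, F
  1-simplices (10): AB, AD, AE, AF, BD, BE, BF, DE, DF, EF
  2-simplices (5): ABD, ADF, AEF, BDE, BEF

giving chain groups C_0 ≅ Z^5, C_1 ≅ Z^10, C_2 ≅ Z^5.

Boundary ∂_1: C_1 → C_0 sends each edge [p,q] (with p < q) to q − p. For instance
  ∂DF = F − D.
This gives a 5×10 integer matrix of rank 4; reducing to Smith normal form yields diagonal entries (1,1,1,1).

The boundary map ∂_2: C_2 → C_1 maps a triangle to the signed sum of its edges. For instance
  ∂BEF = EF − BF + BE,
  ∂ABD = BD − AD + AB.
This gives a 10×5 integer matrix of rank 5; reducing to Smith normal form yields diagonal entries (1,1,1,1,1).

Now H_k = ker ∂_k / im ∂_{k+1}, so:

  H_2: rank ker ∂_2 − rank ∂_3 = (5 − 5) − 0 = 0, and there is no ∂_3, so H_2 ≅ 0.

(K is a triangulation of the Möbius band.)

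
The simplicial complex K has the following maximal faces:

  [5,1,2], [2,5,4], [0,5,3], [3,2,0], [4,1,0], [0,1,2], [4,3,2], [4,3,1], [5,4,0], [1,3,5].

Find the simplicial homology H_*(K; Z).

H_0 ≅ Z,  H_1 ≅ Z/2,  H_2 = 0.

We work with the vertex ordering 0 < 1 < 2 < 3 < 4 < 5. The simplices of K, each written with vertices in increasing order, are:

  0-simplices (6): [0], [1], [2], [3], [4], [5]
  1-simplices (15): [0,1], [0,2], [0,3], [0,4], [0,5], [1,2], [1,3], [1,4], [1,5], [2,3], [2,4], [2,5], [3,4], [3,5], [4,5]
  2-simplices (10): [0,1,2], [0,1,4], [0,2,3], [0,3,5], [0,4,5], [1,2,5], [1,3,4], [1,3,5], [2,3,4], [2,4,5]

Hence C_0 ≅ Z^6, C_1 ≅ Z^15, C_2 ≅ Z^10.

The boundary map ∂_1: C_1 → C_0 sends each edge [p,q] (with p < q) to q − p. For instance
  ∂[0,3] = [3] − [0].
This gives a 6×15 integer matrix of rank 5; reducing to Smith normal form yields diagonal entries (1,1,1,1,1).

The boundary map ∂_2: C_2 → C_1 acts by ∂[p,q,r] = [q,r] − [p,r] + [p,q]. For instance
  ∂[1,3,5] = [3,5] − [1,5] + [1,3],
  ∂[0,4,5] = [4,5] − [0,5] + [0,4].
The 15×10 boundary matrix has rank 10 and Smith normal form diag(1,1,1,1,1,1,1,1,1,2).

From H_k ≅ ker(∂_k) / im(∂_{k+1}) we obtain:

  H_0: rank C_0 − rank ∂_1 = 6 − 5 = 1, and the invariant factors of ∂_1 are all 1, so H_0 = Z.
  H_1: rank ker ∂_1 − rank ∂_2 = (15 − 5) − 10 = 0, and ∂_2 has invariant factor 2 > 1, so H_1 = Z/2.
  H_2: rank ker ∂_2 − rank ∂_3 = (10 − 10) − 0 = 0, and there is no ∂_3, so H_2 = 0.

(K is a triangulation of the real projective plane RP^2.)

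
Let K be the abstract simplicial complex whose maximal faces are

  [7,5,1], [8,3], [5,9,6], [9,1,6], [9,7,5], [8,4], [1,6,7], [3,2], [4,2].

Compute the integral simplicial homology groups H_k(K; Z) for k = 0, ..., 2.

H_0 = Z^2,  H_1 = Z^2,  H_2 = 0.

Order the vertices as 1 < 2 < 3 < 4 < 5 < 6 < 7 < 8 < 9. Listing each simplex with vertices in this order, K has dimension 2 with simplices:

  0-simplices (9): [1], [2], [3], [4], [5], [6], [7], [8], [9]
  1-simplices (14): [1,5], [1,6], [1,7], [1,9], [2,3], [2,4], [3,8], [4,8], [5,6], [5,7], [5,9], [6,7], [6,9], [7,9]
  2-simplices (5): [1,5,7], [1,6,7], [1,6,9], [5,6,9], [5,7,9]

Hence C_0 ≅ Z^9, C_1 ≅ Z^14, C_2 ≅ Z^5.

∂_1: C_1 → C_0 is given by ∂[p,q] = [q] − [p]. For instance
  ∂[4,8] = [8] − [4].
As a 9×14 matrix over Z this has rank 7, with invariant factors (1,1,1,1,1,1,1).

∂_2: C_2 → C_1 sends each 2-simplex [p,q,r] to [q,r] − [p,r] + [p,q]. For instance
  ∂[5,7,9] = [7,9] − [5,9] + [5,7],
  ∂[1,5,7] = [5,7] − [1,7] + [1,5].
The 14×5 boundary matrix has rank 5 and Smith normal form diag(1,1,1,1,1).

Reading off H_k = ker ∂_k / im ∂_{k+1}:

  H_0: rank C_0 − rank ∂_1 = 9 − 7 = 2, and the invariant factors of ∂_1 are all 1, so H_0 = Z^2.
  H_1: rank ker ∂_1 − rank ∂_2 = (14 − 7) − 5 = 2, and the invariant factors of ∂_2 are all 1, so H_1 = Z^2.
  H_2: rank ker ∂_2 − rank ∂_3 = (5 − 5) − 0 = 0, and there is no ∂_3, so H_2 = 0.

As a check, the Euler characteristic is 9 − 14 + 5 = 0, which agrees with 2 − 2 + 0 = 0.
(K is a triangulation of the disjoint union of the circle S^1 and the Möbius band.)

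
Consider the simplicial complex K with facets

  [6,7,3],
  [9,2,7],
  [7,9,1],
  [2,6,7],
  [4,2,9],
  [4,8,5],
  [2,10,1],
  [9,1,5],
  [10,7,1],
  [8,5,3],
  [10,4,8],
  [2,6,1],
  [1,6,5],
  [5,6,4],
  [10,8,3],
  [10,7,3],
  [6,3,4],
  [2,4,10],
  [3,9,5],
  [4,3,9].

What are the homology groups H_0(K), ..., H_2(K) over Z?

Take the total order 1 < 2 < 3 < 4 < 5 < 6 < 7 < 8 < 9 < 10 on the vertex set. Then K (dimension 2) consists of the simplices:

  0-simplices (10): [1], [2], [3], [4], [5], [6], [7], [8], [9], [10]
  1-simplices (30): (30 of them)
  2-simplices (20): (20 of them)

giving chain groups C_0 ≅ Z^10, C_1 ≅ Z^30, C_2 ≅ Z^20.

The boundary map ∂_1: C_1 → C_0 maps an edge to its endpoints' difference, ∂[p,q] = q − p. For instance
  ∂[2,10] = [10] − [2].
The 10×30 boundary matrix has rank 9 and Smith normal form diag(1,1,1,1,1,1,1,1,1).

The boundary map ∂_2: C_2 → C_1 sends each 2-simplex [p,q,r] to [q,r] − [p,r] + [p,q]. For instance
  ∂[1,7,9] = [7,9] − [1,9] + [1,7],
  ∂[1,5,9] = [5,9] − [1,9] + [1,5].
The resulting 30×20 matrix has rank 20, and its Smith normal form has invariant factors (1,1,1,1,1,1,1,1,1,1,1,1,1,1,1,1,1,1,1,2).

Reading off H_k = ker ∂_k / im ∂_{k+1}:

  H_0: rank C_0 − rank ∂_1 = 10 − 9 = 1, and the invariant factors of ∂_1 are all 1, so H_0 = Z.
  H_1: rank ker ∂_1 − rank ∂_2 = (30 − 9) − 20 = 1, and ∂_2 has invariant factor 2 > 1, so H_1 = Z ⊕ Z/2.
  H_2: rank ker ∂_2 − rank ∂_3 = (20 − 20) − 0 = 0, and there is no ∂_3, so H_2 = 0.

As a check, the Euler characteristic is 10 − 30 + 20 = 0, which agrees with 1 − 1 + 0 = 0.

H_0 ≅ Z,  H_1 ≅ Z ⊕ Z/2,  H_2 = 0.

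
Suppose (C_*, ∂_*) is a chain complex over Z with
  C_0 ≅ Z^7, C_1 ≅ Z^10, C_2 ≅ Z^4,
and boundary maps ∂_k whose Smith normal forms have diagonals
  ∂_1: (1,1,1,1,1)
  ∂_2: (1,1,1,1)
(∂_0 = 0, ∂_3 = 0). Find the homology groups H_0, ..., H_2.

H_0: b_0 = 7 − 0 − 5 = 2; torsion from ∂_1 factors > 1: none. So H_0 = Z^2.
H_1: b_1 = 10 − 5 − 4 = 1; torsion from ∂_2 factors > 1: none. So H_1 = Z.
H_2: b_2 = 4 − 4 − 0 = 0; torsion from ∂_3 factors > 1: none. So H_2 = 0.

H_0 = Z^2,  H_1 = Z,  H_2 = 0.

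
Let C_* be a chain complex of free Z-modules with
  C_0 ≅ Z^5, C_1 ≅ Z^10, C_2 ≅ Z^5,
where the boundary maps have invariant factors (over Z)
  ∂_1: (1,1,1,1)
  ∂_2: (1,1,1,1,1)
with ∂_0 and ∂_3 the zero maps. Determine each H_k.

H_0 ≅ Z,  H_1 ≅ Z,  H_2 = 0.

H_0: b_0 = 5 − 0 − 4 = 1; torsion from ∂_1 factors > 1: none. So H_0 ≅ Z.
H_1: b_1 = 10 − 4 − 5 = 1; torsion from ∂_2 factors > 1: none. So H_1 ≅ Z.
H_2: b_2 = 5 − 5 − 0 = 0; torsion from ∂_3 factors > 1: none. So H_2 ≅ 0.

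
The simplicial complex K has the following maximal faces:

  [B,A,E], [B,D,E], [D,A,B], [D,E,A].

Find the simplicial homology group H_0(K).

H_0 = Z.

Take the total order A < B < D < E on the vertex set. Then K (dimension 2) consists of the simplices:

  0-simplices (4): A, B, D, E
  1-simplices (6): AB, AD, AE, BD, BE, DE
  2-simplices (4): ABD, ABE, ADE, BDE

Hence C_0 ≅ Z^4, C_1 ≅ Z^6, C_2 ≅ Z^4.

Boundary ∂_1: C_1 → C_0 maps an edge to its endpoints' difference, ∂[p,q] = q − p. For instance
  ∂BD = D − B.
The resulting 4×6 matrix has rank 3, and its Smith normal form has invariant factors (1,1,1).

∂_2: C_2 → C_1 maps a triangle to the signed sum of its edges. For instance
  ∂ABE = BE − AE + AB,
  ∂BDE = DE − BE + BD.
This gives a 6×4 integer matrix of rank 3; reducing to Smith normal form yields diagonal entries (1,1,1).

Reading off H_k = ker ∂_k / im ∂_{k+1}:

  H_0: rank C_0 − rank ∂_1 = 4 − 3 = 1, and the invariant factors of ∂_1 are all 1, so H_0 = Z.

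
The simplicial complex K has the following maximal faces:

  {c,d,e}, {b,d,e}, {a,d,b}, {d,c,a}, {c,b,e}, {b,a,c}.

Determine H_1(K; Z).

We work with the vertex ordering a < b < c < d < e. The simplices of K, each written with vertices in increasing order, are:

  0-simplices (5): a, b, c, d, e
  1-simplices (9): ab, ac, ad, bc, bd, be, cd, ce, de
  2-simplices (6): abc, abd, acd, bce, bde, cde

so the chain groups are C_0 ≅ Z^5, C_1 ≅ Z^9, C_2 ≅ Z^6.

Boundary ∂_1: C_1 → C_0 sends each edge [p,q] (with p < q) to q − p.
As a 5×9 matrix over Z this has rank 4, with invariant factors (1,1,1,1).

Boundary ∂_2: C_2 → C_1 acts by ∂[p,q,r] = [q,r] − [p,r] + [p,q]. For instance
  ∂bde = de − be + bd,
  ∂acd = cd − ad + ac.
As a 9×6 matrix over Z this has rank 5, with invariant factors (1,1,1,1,1).

Now H_k = ker ∂_k / im ∂_{k+1}, so:

  H_1: rank ker ∂_1 − rank ∂_2 = (9 − 4) − 5 = 0, and the invariant factors of ∂_2 are all 1, so H_1 ≅ 0.

H_1 = 0.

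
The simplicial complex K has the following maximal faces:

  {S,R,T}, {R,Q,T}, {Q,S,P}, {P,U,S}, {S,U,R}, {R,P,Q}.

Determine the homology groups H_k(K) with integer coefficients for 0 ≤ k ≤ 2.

We work with the vertex ordering P < Q < R < S < T < U. The simplices of K, each written with vertices in increasing order, are:

  0-simplices (6): P, Q, R, S, T, U
  1-simplices (12): PQ, PR, PS, PU, QR, QS, QT, RS, RT, RU, ST, SU
  2-simplices (6): PQR, PQS, PSU, QRT, RST, RSU

so the chain groups are C_0 ≅ Z^6, C_1 ≅ Z^12, C_2 ≅ Z^6.

∂_1: C_1 → C_0 sends each edge [p,q] (with p < q) to q − p. For instance
  ∂RT = T − R.
This gives a 6×12 integer matrix of rank 5; reducing to Smith normal form yields diagonal entries (1,1,1,1,1).

∂_2: C_2 → C_1 maps a triangle to the signed sum of its edges. For instance
  ∂RST = ST − RT + RS,
  ∂PQS = QS − PS + PQ.
This gives a 12×6 integer matrix of rank 6; reducing to Smith normal form yields diagonal entries (1,1,1,1,1,1).

Now H_k = ker ∂_k / im ∂_{k+1}, so:

  H_0: rank C_0 − rank ∂_1 = 6 − 5 = 1, and the invariant factors of ∂_1 are all 1, so H_0 = Z.
  H_1: rank ker ∂_1 − rank ∂_2 = (12 − 5) − 6 = 1, and the invariant factors of ∂_2 are all 1, so H_1 = Z.
  H_2: rank ker ∂_2 − rank ∂_3 = (6 − 6) − 0 = 0, and there is no ∂_3, so H_2 = 0.

As a check, the Euler characteristic is 6 − 12 + 6 = 0, which agrees with 1 − 1 + 0 = 0.
(K is a triangulation of the cylinder S^1 x I.)

H_0 = Z,  H_1 = Z,  H_2 = 0.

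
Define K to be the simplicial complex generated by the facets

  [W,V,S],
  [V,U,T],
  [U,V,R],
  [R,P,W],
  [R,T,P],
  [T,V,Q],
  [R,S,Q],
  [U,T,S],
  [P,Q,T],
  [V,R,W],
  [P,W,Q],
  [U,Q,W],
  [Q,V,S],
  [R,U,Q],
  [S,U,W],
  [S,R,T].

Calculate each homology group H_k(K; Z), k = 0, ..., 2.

H_0 = Z,  H_1 = Z^2,  H_2 = Z.

Order the vertices as P < Q < R < S < T < U < V < W. Listing each simplex with vertices in this order, K has dimension 2 with simplices:

  0-simplices (8): P, Q, R, S, T, U, V, W
  1-simplices (24): PQ, PR, PT, PW, QR, QS, QT, QU, QV, QW, RS, RT, RU, RV, RW, ST, SU, SV, SW, TU, TV, UV, UW, VW
  2-simplices (16): PQT, PQW, PRT, PRW, QRS, QRU, QSV, QTV, QUW, RST, RUV, RVW, STU, SUW, SVW, TUV

so the chain groups are C_0 ≅ Z^8, C_1 ≅ Z^24, C_2 ≅ Z^16.

The boundary map ∂_1: C_1 → C_0 is given by ∂[p,q] = [q] − [p].
As a 8×24 matrix over Z this has rank 7, with invariant factors (1,1,1,1,1,1,1).

The boundary map ∂_2: C_2 → C_1 sends each 2-simplex [p,q,r] to [q,r] − [p,r] + [p,q]. For instance
  ∂PQT = QT − PT + PQ,
  ∂QUW = UW − QW + QU.
The 24×16 boundary matrix has rank 15 and Smith normal form diag(1,1,1,1,1,1,1,1,1,1,1,1,1,1,1).

Computing H_k = (kernel of ∂_k) / (image of ∂_{k+1}):

  H_0: rank C_0 − rank ∂_1 = 8 − 7 = 1, and the invariant factors of ∂_1 are all 1, so H_0 ≅ Z.
  H_1: rank ker ∂_1 − rank ∂_2 = (24 − 7) − 15 = 2, and the invariant factors of ∂_2 are all 1, so H_1 ≅ Z^2.
  H_2: rank ker ∂_2 − rank ∂_3 = (16 − 15) − 0 = 1, and there is no ∂_3, so H_2 ≅ Z.

As a check, the Euler characteristic is 8 − 24 + 16 = 0, which agrees with 1 − 2 + 1 = 0.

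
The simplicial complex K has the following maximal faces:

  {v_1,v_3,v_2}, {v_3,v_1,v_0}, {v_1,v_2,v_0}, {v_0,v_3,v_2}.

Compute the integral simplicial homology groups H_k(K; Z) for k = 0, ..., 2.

H_0 = Z,  H_1 = 0,  H_2 = Z.

Fix the vertex order v_0 < v_1 < v_2 < v_3 and write every simplex with vertices in increasing order. Then dim K = 2 and the simplices of K are:

  0-simplices (4): [v_0], [v_1], [v_2], [v_3]
  1-simplices (6): [v_0,v_1], [v_0,v_2], [v_0,v_3], [v_1,v_2], [v_1,v_3], [v_2,v_3]
  2-simplices (4): [v_0,v_1,v_2], [v_0,v_1,v_3], [v_0,v_2,v_3], [v_1,v_2,v_3]

giving chain groups C_0 ≅ Z^4, C_1 ≅ Z^6, C_2 ≅ Z^4.

The boundary map ∂_1: C_1 → C_0 maps an edge to its endpoints' difference, ∂[p,q] = q − p. For instance
  ∂[v_0,v_2] = [v_2] − [v_0].
The resulting 4×6 matrix has rank 3, and its Smith normal form has invariant factors (1,1,1).

The boundary map ∂_2: C_2 → C_1 sends each 2-simplex [p,q,r] to [q,r] − [p,r] + [p,q]. For instance
  ∂[v_0,v_1,v_2] = [v_1,v_2] − [v_0,v_2] + [v_0,v_1],
  ∂[v_1,v_2,v_3] = [v_2,v_3] − [v_1,v_3] + [v_1,v_2].
The resulting 6×4 matrix has rank 3, and its Smith normal form has invariant factors (1,1,1).

From H_k ≅ ker(∂_k) / im(∂_{k+1}) we obtain:

  H_0: rank C_0 − rank ∂_1 = 4 − 3 = 1, and the invariant factors of ∂_1 are all 1, so H_0 ≅ Z.
  H_1: rank ker ∂_1 − rank ∂_2 = (6 − 3) − 3 = 0, and the invariant factors of ∂_2 are all 1, so H_1 ≅ 0.
  H_2: rank ker ∂_2 − rank ∂_3 = (4 − 3) − 0 = 1, and there is no ∂_3, so H_2 ≅ Z.

As a check, the Euler characteristic is 4 − 6 + 4 = 2, which agrees with 1 − 0 + 1 = 2.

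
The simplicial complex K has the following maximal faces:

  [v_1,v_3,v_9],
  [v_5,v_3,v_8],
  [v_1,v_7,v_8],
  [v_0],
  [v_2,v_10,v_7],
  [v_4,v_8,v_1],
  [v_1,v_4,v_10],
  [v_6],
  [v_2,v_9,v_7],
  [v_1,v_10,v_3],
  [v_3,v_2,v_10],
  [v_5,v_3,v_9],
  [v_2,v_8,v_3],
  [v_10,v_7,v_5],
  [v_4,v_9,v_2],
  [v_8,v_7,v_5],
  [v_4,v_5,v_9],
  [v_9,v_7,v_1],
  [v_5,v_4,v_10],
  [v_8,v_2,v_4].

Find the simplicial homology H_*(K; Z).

K has 11 vertices, 27 edges, 18 triangles.
rank ∂_0 = 0, rank ∂_1 = 8 ⇒ b_0 = 11 − 0 − 8 = 3; all invariant factors of ∂_1 are 1 so no torsion. So H_0 ≅ Z^3.
rank ∂_1 = 8, rank ∂_2 = 17 ⇒ b_1 = 27 − 8 − 17 = 2; all invariant factors of ∂_2 are 1 so no torsion. So H_1 ≅ Z^2.
rank ∂_2 = 17, rank ∂_3 = 0 ⇒ b_2 = 18 − 17 − 0 = 1. So H_2 ≅ Z.

H_0 = Z^3,  H_1 = Z^2,  H_2 = Z.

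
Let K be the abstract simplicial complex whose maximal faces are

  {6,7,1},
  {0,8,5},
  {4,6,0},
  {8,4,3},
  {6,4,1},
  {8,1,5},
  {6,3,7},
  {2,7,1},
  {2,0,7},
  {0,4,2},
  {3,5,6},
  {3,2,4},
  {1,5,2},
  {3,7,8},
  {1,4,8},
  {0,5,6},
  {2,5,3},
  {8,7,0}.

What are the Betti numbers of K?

We work with the vertex ordering 0 < 1 < 2 < 3 < 4 < 5 < 6 < 7 < 8. The simplices of K, each written with vertices in increasing order, are:

  0-simplices (9): [0], [1], [2], [3], [4], [5], [6], [7], [8]
  1-simplices (27): (27 of them)
  2-simplices (18): [0,2,4], [0,2,7], [0,4,6], [0,5,6], [0,5,8], [0,7,8], [1,2,5], [1,2,7], [1,4,6], [1,4,8], [1,5,8], [1,6,7], [2,3,4], [2,3,5], [3,4,8], [3,5,6], [3,6,7], [3,7,8]

Hence C_0 ≅ Z^9, C_1 ≅ Z^27, C_2 ≅ Z^18.

The boundary map ∂_1: C_1 → C_0 is given by ∂[p,q] = [q] − [p]. For instance
  ∂[0,7] = [7] − [0].
This gives a 9×27 integer matrix of rank 8; reducing to Smith normal form yields diagonal entries (1,1,1,1,1,1,1,1).

The boundary map ∂_2: C_2 → C_1 sends each 2-simplex [p,q,r] to [q,r] − [p,r] + [p,q]. For instance
  ∂[0,2,7] = [2,7] − [0,7] + [0,2],
  ∂[1,6,7] = [6,7] − [1,7] + [1,6].
This gives a 27×18 integer matrix of rank 17; reducing to Smith normal form yields diagonal entries (1,1,1,1,1,1,1,1,1,1,1,1,1,1,1,1,1).

Reading off H_k = ker ∂_k / im ∂_{k+1}:

  H_0: rank C_0 − rank ∂_1 = 9 − 8 = 1, and the invariant factors of ∂_1 are all 1, so H_0 ≅ Z.
  H_1: rank ker ∂_1 − rank ∂_2 = (27 − 8) − 17 = 2, and the invariant factors of ∂_2 are all 1, so H_1 ≅ Z^2.
  H_2: rank ker ∂_2 − rank ∂_3 = (18 − 17) − 0 = 1, and there is no ∂_3, so H_2 ≅ Z.

(K is a triangulation of the torus T^2.)

Hence the Betti numbers are b_0 = 1, b_1 = 2, b_2 = 1.

b_0 = 1, b_1 = 2, b_2 = 1.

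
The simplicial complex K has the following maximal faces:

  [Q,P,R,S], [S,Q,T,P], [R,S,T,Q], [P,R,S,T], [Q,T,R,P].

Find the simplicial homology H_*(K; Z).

H_0 = Z,  H_1 = 0,  H_2 = 0,  H_3 = Z.

K has 5 vertices, 10 edges, 10 triangles, 5 3-simplices.
rank ∂_0 = 0, rank ∂_1 = 4 ⇒ b_0 = 5 − 0 − 4 = 1; all invariant factors of ∂_1 are 1 so no torsion. So H_0 = Z.
rank ∂_1 = 4, rank ∂_2 = 6 ⇒ b_1 = 10 − 4 − 6 = 0; all invariant factors of ∂_2 are 1 so no torsion. So H_1 = 0.
rank ∂_2 = 6, rank ∂_3 = 4 ⇒ b_2 = 10 − 6 − 4 = 0; all invariant factors of ∂_3 are 1 so no torsion. So H_2 = 0.
rank ∂_3 = 4, rank ∂_4 = 0 ⇒ b_3 = 5 − 4 − 0 = 1. So H_3 = Z.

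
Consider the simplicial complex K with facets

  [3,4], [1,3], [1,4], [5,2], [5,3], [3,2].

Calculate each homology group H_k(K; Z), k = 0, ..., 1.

Take the total order 1 < 2 < 3 < 4 < 5 on the vertex set. Then K (dimension 1) consists of the simplices:

  0-simplices (5): [1], [2], [3], [4], [5]
  1-simplices (6): [1,3], [1,4], [2,3], [2,5], [3,4], [3,5]

Hence C_0 ≅ Z^5, C_1 ≅ Z^6.

Boundary ∂_1: C_1 → C_0 is given by ∂[p,q] = [q] − [p]. For instance
  ∂[3,4] = [4] − [3].
As a 5×6 matrix over Z this has rank 4, with invariant factors (1,1,1,1).

From H_k ≅ ker(∂_k) / im(∂_{k+1}) we obtain:

  H_0: rank C_0 − rank ∂_1 = 5 − 4 = 1, and the invariant factors of ∂_1 are all 1, so H_0 = Z.
  H_1: rank ker ∂_1 − rank ∂_2 = (6 − 4) − 0 = 2, and there is no ∂_2, so H_1 = Z^2.

H_0 = Z,  H_1 = Z^2.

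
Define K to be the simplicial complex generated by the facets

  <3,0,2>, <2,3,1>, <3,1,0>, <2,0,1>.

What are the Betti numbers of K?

Order the vertices as 0 < 1 < 2 < 3. Listing each simplex with vertices in this order, K has dimension 2 with simplices:

  0-simplices (4): [0], [1], [2], [3]
  1-simplices (6): [0,1], [0,2], [0,3], [1,2], [1,3], [2,3]
  2-simplices (4): [0,1,2], [0,1,3], [0,2,3], [1,2,3]

Hence C_0 ≅ Z^4, C_1 ≅ Z^6, C_2 ≅ Z^4.

∂_1: C_1 → C_0 maps an edge to its endpoints' difference, ∂[p,q] = q − p. For instance
  ∂[1,3] = [3] − [1].
The 4×6 boundary matrix has rank 3 and Smith normal form diag(1,1,1).

The boundary map ∂_2: C_2 → C_1 sends each 2-simplex [p,q,r] to [q,r] − [p,r] + [p,q]. For instance
  ∂[0,1,3] = [1,3] − [0,3] + [0,1],
  ∂[0,1,2] = [1,2] − [0,2] + [0,1].
As a 6×4 matrix over Z this has rank 3, with invariant factors (1,1,1).

Computing H_k = (kernel of ∂_k) / (image of ∂_{k+1}):

  H_0: rank C_0 − rank ∂_1 = 4 − 3 = 1, and the invariant factors of ∂_1 are all 1, so H_0 ≅ Z.
  H_1: rank ker ∂_1 − rank ∂_2 = (6 − 3) − 3 = 0, and the invariant factors of ∂_2 are all 1, so H_1 ≅ 0.
  H_2: rank ker ∂_2 − rank ∂_3 = (4 − 3) − 0 = 1, and there is no ∂_3, so H_2 ≅ Z.

As a check, the Euler characteristic is 4 − 6 + 4 = 2, which agrees with 1 − 0 + 1 = 2.
(K is a triangulation of the 2-sphere S^2.)

Hence the Betti numbers are b_0 = 1, b_1 = 0, b_2 = 1.

b_0 = 1, b_1 = 0, b_2 = 1.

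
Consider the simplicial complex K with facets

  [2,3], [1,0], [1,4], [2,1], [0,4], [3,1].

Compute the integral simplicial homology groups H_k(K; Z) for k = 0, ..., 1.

Fix the vertex order 0 < 1 < 2 < 3 < 4 and write every simplex with vertices in increasing order. Then dim K = 1 and the simplices of K are:

  0-simplices (5): [0], [1], [2], [3], [4]
  1-simplices (6): [0,1], [0,4], [1,2], [1,3], [1,4], [2,3]

so the chain groups are C_0 ≅ Z^5, C_1 ≅ Z^6.

The boundary map ∂_1: C_1 → C_0 is given by ∂[p,q] = [q] − [p]. For instance
  ∂[1,3] = [3] − [1].
The 5×6 boundary matrix has rank 4 and Smith normal form diag(1,1,1,1).

From H_k ≅ ker(∂_k) / im(∂_{k+1}) we obtain:

  H_0: rank C_0 − rank ∂_1 = 5 − 4 = 1, and the invariant factors of ∂_1 are all 1, so H_0 ≅ Z.
  H_1: rank ker ∂_1 − rank ∂_2 = (6 − 4) − 0 = 2, and there is no ∂_2, so H_1 ≅ Z^2.

As a check, the Euler characteristic is 5 − 6 = -1, which agrees with 1 − 2 = -1.

H_0 ≅ Z,  H_1 ≅ Z^2.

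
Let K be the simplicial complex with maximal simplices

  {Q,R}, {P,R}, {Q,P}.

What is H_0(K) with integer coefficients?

Order the vertices as P < Q < R. Listing each simplex with vertices in this order, K has dimension 1 with simplices:

  0-simplices (3): P, Q, R
  1-simplices (3): PQ, PR, QR

giving chain groups C_0 ≅ Z^3, C_1 ≅ Z^3.

∂_1: C_1 → C_0 maps an edge to its endpoints' difference, ∂[p,q] = q − p.
The resulting 3×3 matrix has rank 2, and its Smith normal form has invariant factors (1,1).

Now H_k = ker ∂_k / im ∂_{k+1}, so:

  H_0: rank C_0 − rank ∂_1 = 3 − 2 = 1, and the invariant factors of ∂_1 are all 1, so H_0 ≅ Z.

(K is a triangulation of the circle S^1.)

H_0 = Z.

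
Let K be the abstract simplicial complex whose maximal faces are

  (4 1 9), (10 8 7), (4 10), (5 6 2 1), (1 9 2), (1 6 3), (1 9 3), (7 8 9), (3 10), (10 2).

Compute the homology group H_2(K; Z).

H_2 ≅ 0.

We work with the vertex ordering 1 < 2 < 3 < 4 < 5 < 6 < 7 < 8 < 9 < 10. The simplices of K, each written with vertices in increasing order, are:

  0-simplices (10): [1], [2], [3], [4], [5], [6], [7], [8], [9], [10]
  1-simplices (21): [1,2], [1,3], [1,4], [1,5], [1,6], [1,9], [2,5], [2,6], [2,9], [2,10], [3,6], [3,9], [3,10], [4,9], [4,10], [5,6], [7,8], [7,9], [7,10], [8,9], [8,10]
  2-simplices (10): [1,2,5], [1,2,6], [1,2,9], [1,3,6], [1,3,9], [1,4,9], [1,5,6], [2,5,6], [7,8,9], [7,8,10]
  3-simplices (1): [1,2,5,6]

so the chain groups are C_0 ≅ Z^10, C_1 ≅ Z^21, C_2 ≅ Z^10, C_3 ≅ Z^1.

The boundary map ∂_1: C_1 → C_0 maps an edge to its endpoints' difference, ∂[p,q] = q − p.
The 10×21 boundary matrix has rank 9 and Smith normal form diag(1,1,1,1,1,1,1,1,1).

The boundary map ∂_2: C_2 → C_1 acts by ∂[p,q,r] = [q,r] − [p,r] + [p,q]. For instance
  ∂[1,4,9] = [4,9] − [1,9] + [1,4],
  ∂[1,2,9] = [2,9] − [1,9] + [1,2].
The 21×10 boundary matrix has rank 9 and Smith normal form diag(1,1,1,1,1,1,1,1,1).

Boundary ∂_3: C_3 → C_2 sends each 3-simplex σ to the alternating sum Σ_i (−1)^i (σ with its i-th vertex removed). For instance
  ∂[1,2,5,6] = [2,5,6] − [1,5,6] + [1,2,6] − [1,2,5].
As a 10×1 matrix over Z this has rank 1, with invariant factors (1).

Computing H_k = (kernel of ∂_k) / (image of ∂_{k+1}):

  H_2: rank ker ∂_2 − rank ∂_3 = (10 − 9) − 1 = 0, and the invariant factors of ∂_3 are all 1, so H_2 = 0.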